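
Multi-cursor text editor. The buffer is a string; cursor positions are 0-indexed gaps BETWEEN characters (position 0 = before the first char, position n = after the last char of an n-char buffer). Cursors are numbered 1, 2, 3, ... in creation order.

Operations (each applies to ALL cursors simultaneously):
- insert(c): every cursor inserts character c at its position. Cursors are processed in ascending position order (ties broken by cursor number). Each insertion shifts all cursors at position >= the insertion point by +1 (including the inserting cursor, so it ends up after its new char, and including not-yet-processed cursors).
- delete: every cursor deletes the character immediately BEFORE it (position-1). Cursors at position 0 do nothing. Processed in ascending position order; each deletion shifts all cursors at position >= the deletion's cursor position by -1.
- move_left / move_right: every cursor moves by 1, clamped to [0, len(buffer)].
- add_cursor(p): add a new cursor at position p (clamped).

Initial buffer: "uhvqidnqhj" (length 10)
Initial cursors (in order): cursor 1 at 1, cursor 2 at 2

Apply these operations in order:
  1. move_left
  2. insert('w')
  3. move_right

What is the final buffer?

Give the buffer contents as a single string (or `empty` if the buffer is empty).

Answer: wuwhvqidnqhj

Derivation:
After op 1 (move_left): buffer="uhvqidnqhj" (len 10), cursors c1@0 c2@1, authorship ..........
After op 2 (insert('w')): buffer="wuwhvqidnqhj" (len 12), cursors c1@1 c2@3, authorship 1.2.........
After op 3 (move_right): buffer="wuwhvqidnqhj" (len 12), cursors c1@2 c2@4, authorship 1.2.........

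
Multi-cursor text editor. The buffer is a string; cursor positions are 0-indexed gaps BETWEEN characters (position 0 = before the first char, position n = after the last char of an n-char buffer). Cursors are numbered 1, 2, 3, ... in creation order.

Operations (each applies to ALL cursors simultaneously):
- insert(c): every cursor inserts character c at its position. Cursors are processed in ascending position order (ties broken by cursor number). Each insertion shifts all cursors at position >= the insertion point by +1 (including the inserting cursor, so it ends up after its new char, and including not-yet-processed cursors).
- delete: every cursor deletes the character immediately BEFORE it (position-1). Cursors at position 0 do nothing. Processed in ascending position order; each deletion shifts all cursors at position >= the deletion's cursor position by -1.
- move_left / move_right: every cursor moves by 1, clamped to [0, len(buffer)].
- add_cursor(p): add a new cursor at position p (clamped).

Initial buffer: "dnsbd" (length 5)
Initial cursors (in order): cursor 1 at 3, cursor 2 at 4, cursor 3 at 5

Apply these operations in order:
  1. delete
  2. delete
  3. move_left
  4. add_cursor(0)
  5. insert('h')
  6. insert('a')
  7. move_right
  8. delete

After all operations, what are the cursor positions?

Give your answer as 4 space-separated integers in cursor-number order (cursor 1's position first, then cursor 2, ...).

After op 1 (delete): buffer="dn" (len 2), cursors c1@2 c2@2 c3@2, authorship ..
After op 2 (delete): buffer="" (len 0), cursors c1@0 c2@0 c3@0, authorship 
After op 3 (move_left): buffer="" (len 0), cursors c1@0 c2@0 c3@0, authorship 
After op 4 (add_cursor(0)): buffer="" (len 0), cursors c1@0 c2@0 c3@0 c4@0, authorship 
After op 5 (insert('h')): buffer="hhhh" (len 4), cursors c1@4 c2@4 c3@4 c4@4, authorship 1234
After op 6 (insert('a')): buffer="hhhhaaaa" (len 8), cursors c1@8 c2@8 c3@8 c4@8, authorship 12341234
After op 7 (move_right): buffer="hhhhaaaa" (len 8), cursors c1@8 c2@8 c3@8 c4@8, authorship 12341234
After op 8 (delete): buffer="hhhh" (len 4), cursors c1@4 c2@4 c3@4 c4@4, authorship 1234

Answer: 4 4 4 4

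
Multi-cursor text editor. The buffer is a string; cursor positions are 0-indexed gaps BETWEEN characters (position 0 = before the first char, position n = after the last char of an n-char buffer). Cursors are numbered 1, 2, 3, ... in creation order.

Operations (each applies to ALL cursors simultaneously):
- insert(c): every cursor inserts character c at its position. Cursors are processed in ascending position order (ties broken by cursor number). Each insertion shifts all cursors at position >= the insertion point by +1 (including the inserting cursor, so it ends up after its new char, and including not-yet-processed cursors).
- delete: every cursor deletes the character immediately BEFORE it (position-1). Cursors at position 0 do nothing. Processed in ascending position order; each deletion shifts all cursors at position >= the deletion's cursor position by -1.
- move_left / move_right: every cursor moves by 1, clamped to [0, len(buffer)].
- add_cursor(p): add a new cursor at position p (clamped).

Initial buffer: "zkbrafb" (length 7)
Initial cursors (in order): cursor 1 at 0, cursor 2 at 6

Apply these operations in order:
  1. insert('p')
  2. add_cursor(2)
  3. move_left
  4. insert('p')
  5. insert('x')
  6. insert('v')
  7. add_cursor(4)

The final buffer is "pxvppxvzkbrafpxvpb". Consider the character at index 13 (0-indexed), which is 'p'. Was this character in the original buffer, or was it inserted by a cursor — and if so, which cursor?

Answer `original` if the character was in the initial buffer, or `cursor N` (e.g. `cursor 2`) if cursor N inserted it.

Answer: cursor 2

Derivation:
After op 1 (insert('p')): buffer="pzkbrafpb" (len 9), cursors c1@1 c2@8, authorship 1......2.
After op 2 (add_cursor(2)): buffer="pzkbrafpb" (len 9), cursors c1@1 c3@2 c2@8, authorship 1......2.
After op 3 (move_left): buffer="pzkbrafpb" (len 9), cursors c1@0 c3@1 c2@7, authorship 1......2.
After op 4 (insert('p')): buffer="pppzkbrafppb" (len 12), cursors c1@1 c3@3 c2@10, authorship 113......22.
After op 5 (insert('x')): buffer="pxppxzkbrafpxpb" (len 15), cursors c1@2 c3@5 c2@13, authorship 11133......222.
After op 6 (insert('v')): buffer="pxvppxvzkbrafpxvpb" (len 18), cursors c1@3 c3@7 c2@16, authorship 1111333......2222.
After op 7 (add_cursor(4)): buffer="pxvppxvzkbrafpxvpb" (len 18), cursors c1@3 c4@4 c3@7 c2@16, authorship 1111333......2222.
Authorship (.=original, N=cursor N): 1 1 1 1 3 3 3 . . . . . . 2 2 2 2 .
Index 13: author = 2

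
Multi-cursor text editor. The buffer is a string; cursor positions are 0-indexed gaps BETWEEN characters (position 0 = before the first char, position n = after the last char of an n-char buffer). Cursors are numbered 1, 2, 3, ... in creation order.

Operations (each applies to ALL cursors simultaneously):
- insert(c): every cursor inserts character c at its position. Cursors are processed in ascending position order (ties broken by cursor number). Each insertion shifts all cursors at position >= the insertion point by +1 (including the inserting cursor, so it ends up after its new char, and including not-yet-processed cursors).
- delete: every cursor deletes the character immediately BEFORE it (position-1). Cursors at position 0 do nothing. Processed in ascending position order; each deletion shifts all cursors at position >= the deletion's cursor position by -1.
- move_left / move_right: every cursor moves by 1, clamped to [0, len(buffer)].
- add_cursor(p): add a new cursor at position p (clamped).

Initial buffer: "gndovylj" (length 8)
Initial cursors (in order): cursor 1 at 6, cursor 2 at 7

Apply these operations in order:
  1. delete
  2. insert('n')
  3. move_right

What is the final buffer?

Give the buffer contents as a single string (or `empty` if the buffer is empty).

After op 1 (delete): buffer="gndovj" (len 6), cursors c1@5 c2@5, authorship ......
After op 2 (insert('n')): buffer="gndovnnj" (len 8), cursors c1@7 c2@7, authorship .....12.
After op 3 (move_right): buffer="gndovnnj" (len 8), cursors c1@8 c2@8, authorship .....12.

Answer: gndovnnj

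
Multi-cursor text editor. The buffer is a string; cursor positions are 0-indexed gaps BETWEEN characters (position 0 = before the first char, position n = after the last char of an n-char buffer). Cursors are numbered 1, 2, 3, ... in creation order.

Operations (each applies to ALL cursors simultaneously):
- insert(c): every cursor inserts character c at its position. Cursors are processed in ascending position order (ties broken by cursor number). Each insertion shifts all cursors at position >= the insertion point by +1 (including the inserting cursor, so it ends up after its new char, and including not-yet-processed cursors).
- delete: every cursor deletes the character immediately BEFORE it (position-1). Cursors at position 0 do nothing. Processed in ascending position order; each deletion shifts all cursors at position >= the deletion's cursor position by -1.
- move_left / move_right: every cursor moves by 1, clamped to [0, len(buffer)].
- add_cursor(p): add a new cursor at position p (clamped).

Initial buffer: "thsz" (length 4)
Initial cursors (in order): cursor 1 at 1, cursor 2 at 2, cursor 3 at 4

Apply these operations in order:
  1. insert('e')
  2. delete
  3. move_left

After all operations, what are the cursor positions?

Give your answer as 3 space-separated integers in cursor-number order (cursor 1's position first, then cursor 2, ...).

Answer: 0 1 3

Derivation:
After op 1 (insert('e')): buffer="tehesze" (len 7), cursors c1@2 c2@4 c3@7, authorship .1.2..3
After op 2 (delete): buffer="thsz" (len 4), cursors c1@1 c2@2 c3@4, authorship ....
After op 3 (move_left): buffer="thsz" (len 4), cursors c1@0 c2@1 c3@3, authorship ....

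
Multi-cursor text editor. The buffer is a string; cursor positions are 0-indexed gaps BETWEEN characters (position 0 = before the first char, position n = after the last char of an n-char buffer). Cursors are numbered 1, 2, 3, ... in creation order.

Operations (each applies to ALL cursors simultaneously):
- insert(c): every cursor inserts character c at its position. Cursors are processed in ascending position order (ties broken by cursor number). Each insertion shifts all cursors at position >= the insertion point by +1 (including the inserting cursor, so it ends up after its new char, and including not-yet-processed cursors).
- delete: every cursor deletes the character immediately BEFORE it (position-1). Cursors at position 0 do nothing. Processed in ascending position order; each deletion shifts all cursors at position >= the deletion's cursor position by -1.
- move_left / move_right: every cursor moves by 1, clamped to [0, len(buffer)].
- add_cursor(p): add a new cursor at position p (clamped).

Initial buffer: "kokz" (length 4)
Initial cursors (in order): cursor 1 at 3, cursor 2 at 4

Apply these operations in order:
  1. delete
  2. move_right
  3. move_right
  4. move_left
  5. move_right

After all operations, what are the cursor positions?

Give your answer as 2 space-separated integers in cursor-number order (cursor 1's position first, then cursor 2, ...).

After op 1 (delete): buffer="ko" (len 2), cursors c1@2 c2@2, authorship ..
After op 2 (move_right): buffer="ko" (len 2), cursors c1@2 c2@2, authorship ..
After op 3 (move_right): buffer="ko" (len 2), cursors c1@2 c2@2, authorship ..
After op 4 (move_left): buffer="ko" (len 2), cursors c1@1 c2@1, authorship ..
After op 5 (move_right): buffer="ko" (len 2), cursors c1@2 c2@2, authorship ..

Answer: 2 2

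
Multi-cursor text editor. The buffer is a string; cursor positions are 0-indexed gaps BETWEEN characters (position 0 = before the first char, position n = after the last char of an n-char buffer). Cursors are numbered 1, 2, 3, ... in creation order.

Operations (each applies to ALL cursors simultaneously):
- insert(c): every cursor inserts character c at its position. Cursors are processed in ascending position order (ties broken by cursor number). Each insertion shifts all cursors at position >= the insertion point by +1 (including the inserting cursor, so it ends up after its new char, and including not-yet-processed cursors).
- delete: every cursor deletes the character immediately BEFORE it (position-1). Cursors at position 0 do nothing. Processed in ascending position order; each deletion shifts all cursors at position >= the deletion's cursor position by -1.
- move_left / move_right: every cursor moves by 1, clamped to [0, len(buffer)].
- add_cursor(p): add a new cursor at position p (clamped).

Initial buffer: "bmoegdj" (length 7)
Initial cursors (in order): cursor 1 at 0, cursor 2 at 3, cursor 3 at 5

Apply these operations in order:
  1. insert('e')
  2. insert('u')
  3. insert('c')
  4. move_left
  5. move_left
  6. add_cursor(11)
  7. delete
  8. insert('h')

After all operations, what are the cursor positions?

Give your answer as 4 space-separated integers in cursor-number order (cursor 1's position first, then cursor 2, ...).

After op 1 (insert('e')): buffer="ebmoeegedj" (len 10), cursors c1@1 c2@5 c3@8, authorship 1...2..3..
After op 2 (insert('u')): buffer="eubmoeuegeudj" (len 13), cursors c1@2 c2@7 c3@11, authorship 11...22..33..
After op 3 (insert('c')): buffer="eucbmoeucegeucdj" (len 16), cursors c1@3 c2@9 c3@14, authorship 111...222..333..
After op 4 (move_left): buffer="eucbmoeucegeucdj" (len 16), cursors c1@2 c2@8 c3@13, authorship 111...222..333..
After op 5 (move_left): buffer="eucbmoeucegeucdj" (len 16), cursors c1@1 c2@7 c3@12, authorship 111...222..333..
After op 6 (add_cursor(11)): buffer="eucbmoeucegeucdj" (len 16), cursors c1@1 c2@7 c4@11 c3@12, authorship 111...222..333..
After op 7 (delete): buffer="ucbmouceucdj" (len 12), cursors c1@0 c2@5 c3@8 c4@8, authorship 11...22.33..
After op 8 (insert('h')): buffer="hucbmohucehhucdj" (len 16), cursors c1@1 c2@7 c3@12 c4@12, authorship 111...222.3433..

Answer: 1 7 12 12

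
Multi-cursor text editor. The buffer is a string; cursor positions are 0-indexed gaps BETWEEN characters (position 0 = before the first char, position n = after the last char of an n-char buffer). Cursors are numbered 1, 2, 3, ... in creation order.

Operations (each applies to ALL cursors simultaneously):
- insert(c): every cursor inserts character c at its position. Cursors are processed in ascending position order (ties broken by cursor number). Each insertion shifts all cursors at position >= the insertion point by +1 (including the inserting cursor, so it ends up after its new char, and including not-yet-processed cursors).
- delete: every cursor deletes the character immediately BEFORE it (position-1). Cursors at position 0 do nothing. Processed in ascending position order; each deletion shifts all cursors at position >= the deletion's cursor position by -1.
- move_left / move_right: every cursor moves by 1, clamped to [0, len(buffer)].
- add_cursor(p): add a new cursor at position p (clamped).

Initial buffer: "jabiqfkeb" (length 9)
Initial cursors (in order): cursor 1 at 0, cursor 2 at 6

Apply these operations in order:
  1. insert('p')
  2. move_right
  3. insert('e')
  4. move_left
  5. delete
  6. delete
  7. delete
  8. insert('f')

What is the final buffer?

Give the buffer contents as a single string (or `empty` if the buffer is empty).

After op 1 (insert('p')): buffer="pjabiqfpkeb" (len 11), cursors c1@1 c2@8, authorship 1......2...
After op 2 (move_right): buffer="pjabiqfpkeb" (len 11), cursors c1@2 c2@9, authorship 1......2...
After op 3 (insert('e')): buffer="pjeabiqfpkeeb" (len 13), cursors c1@3 c2@11, authorship 1.1.....2.2..
After op 4 (move_left): buffer="pjeabiqfpkeeb" (len 13), cursors c1@2 c2@10, authorship 1.1.....2.2..
After op 5 (delete): buffer="peabiqfpeeb" (len 11), cursors c1@1 c2@8, authorship 11.....22..
After op 6 (delete): buffer="eabiqfeeb" (len 9), cursors c1@0 c2@6, authorship 1.....2..
After op 7 (delete): buffer="eabiqeeb" (len 8), cursors c1@0 c2@5, authorship 1....2..
After op 8 (insert('f')): buffer="feabiqfeeb" (len 10), cursors c1@1 c2@7, authorship 11....22..

Answer: feabiqfeeb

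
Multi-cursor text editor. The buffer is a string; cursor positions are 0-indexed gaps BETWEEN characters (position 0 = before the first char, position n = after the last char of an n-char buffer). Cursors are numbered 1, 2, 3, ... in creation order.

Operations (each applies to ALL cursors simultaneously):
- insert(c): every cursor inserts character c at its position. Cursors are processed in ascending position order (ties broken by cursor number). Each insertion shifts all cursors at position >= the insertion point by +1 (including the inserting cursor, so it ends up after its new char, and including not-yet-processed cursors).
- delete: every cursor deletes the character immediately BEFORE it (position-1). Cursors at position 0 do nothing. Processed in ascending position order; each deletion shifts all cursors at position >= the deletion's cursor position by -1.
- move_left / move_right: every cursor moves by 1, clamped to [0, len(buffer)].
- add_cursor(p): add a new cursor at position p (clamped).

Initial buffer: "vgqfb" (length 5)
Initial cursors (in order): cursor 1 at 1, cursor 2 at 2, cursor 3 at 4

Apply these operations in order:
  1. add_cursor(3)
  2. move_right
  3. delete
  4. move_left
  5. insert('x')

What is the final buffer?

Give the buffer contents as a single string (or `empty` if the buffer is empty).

Answer: xxxxv

Derivation:
After op 1 (add_cursor(3)): buffer="vgqfb" (len 5), cursors c1@1 c2@2 c4@3 c3@4, authorship .....
After op 2 (move_right): buffer="vgqfb" (len 5), cursors c1@2 c2@3 c4@4 c3@5, authorship .....
After op 3 (delete): buffer="v" (len 1), cursors c1@1 c2@1 c3@1 c4@1, authorship .
After op 4 (move_left): buffer="v" (len 1), cursors c1@0 c2@0 c3@0 c4@0, authorship .
After op 5 (insert('x')): buffer="xxxxv" (len 5), cursors c1@4 c2@4 c3@4 c4@4, authorship 1234.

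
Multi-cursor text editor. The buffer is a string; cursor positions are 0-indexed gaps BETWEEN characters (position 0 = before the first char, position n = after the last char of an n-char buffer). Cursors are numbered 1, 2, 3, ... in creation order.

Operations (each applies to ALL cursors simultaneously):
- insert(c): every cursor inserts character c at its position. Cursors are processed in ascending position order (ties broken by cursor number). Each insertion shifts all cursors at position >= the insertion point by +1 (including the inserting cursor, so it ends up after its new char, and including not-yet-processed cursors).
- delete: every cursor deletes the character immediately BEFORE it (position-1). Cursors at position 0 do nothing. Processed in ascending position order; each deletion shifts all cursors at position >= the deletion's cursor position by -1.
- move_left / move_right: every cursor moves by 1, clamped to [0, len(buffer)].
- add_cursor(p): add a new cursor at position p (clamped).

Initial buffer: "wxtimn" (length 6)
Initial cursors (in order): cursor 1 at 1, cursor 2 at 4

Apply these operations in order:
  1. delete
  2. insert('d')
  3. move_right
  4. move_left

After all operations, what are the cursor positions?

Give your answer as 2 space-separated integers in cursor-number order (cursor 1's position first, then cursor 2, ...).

Answer: 1 4

Derivation:
After op 1 (delete): buffer="xtmn" (len 4), cursors c1@0 c2@2, authorship ....
After op 2 (insert('d')): buffer="dxtdmn" (len 6), cursors c1@1 c2@4, authorship 1..2..
After op 3 (move_right): buffer="dxtdmn" (len 6), cursors c1@2 c2@5, authorship 1..2..
After op 4 (move_left): buffer="dxtdmn" (len 6), cursors c1@1 c2@4, authorship 1..2..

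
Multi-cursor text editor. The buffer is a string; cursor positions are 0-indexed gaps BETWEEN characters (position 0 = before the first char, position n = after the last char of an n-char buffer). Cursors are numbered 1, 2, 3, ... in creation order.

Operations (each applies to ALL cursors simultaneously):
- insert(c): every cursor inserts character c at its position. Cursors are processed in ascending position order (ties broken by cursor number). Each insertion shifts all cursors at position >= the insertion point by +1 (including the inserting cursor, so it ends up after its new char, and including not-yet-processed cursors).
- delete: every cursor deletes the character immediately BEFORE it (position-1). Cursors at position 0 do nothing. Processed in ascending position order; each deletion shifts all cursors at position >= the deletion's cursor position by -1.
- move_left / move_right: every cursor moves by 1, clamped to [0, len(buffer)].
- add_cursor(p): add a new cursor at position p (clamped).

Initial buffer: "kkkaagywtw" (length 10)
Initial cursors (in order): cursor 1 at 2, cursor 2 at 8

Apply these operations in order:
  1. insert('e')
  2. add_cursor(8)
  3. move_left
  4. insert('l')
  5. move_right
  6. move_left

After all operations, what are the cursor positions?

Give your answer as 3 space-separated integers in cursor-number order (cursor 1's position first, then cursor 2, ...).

Answer: 3 12 9

Derivation:
After op 1 (insert('e')): buffer="kkekaagywetw" (len 12), cursors c1@3 c2@10, authorship ..1......2..
After op 2 (add_cursor(8)): buffer="kkekaagywetw" (len 12), cursors c1@3 c3@8 c2@10, authorship ..1......2..
After op 3 (move_left): buffer="kkekaagywetw" (len 12), cursors c1@2 c3@7 c2@9, authorship ..1......2..
After op 4 (insert('l')): buffer="kklekaaglywletw" (len 15), cursors c1@3 c3@9 c2@12, authorship ..11....3..22..
After op 5 (move_right): buffer="kklekaaglywletw" (len 15), cursors c1@4 c3@10 c2@13, authorship ..11....3..22..
After op 6 (move_left): buffer="kklekaaglywletw" (len 15), cursors c1@3 c3@9 c2@12, authorship ..11....3..22..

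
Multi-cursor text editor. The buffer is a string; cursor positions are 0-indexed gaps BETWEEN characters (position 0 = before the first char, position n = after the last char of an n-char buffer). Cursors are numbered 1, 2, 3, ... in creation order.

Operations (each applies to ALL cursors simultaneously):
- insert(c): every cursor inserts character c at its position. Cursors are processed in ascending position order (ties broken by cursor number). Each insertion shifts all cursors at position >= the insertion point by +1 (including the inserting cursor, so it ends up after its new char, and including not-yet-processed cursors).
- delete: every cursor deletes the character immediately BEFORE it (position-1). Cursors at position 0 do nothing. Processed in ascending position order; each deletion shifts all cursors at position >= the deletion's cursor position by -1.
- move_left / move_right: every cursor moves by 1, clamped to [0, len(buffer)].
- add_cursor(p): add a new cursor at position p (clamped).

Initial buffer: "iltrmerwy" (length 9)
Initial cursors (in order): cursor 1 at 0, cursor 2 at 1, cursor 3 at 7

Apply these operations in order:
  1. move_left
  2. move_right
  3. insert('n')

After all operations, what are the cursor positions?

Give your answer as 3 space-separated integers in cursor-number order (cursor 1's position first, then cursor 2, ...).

After op 1 (move_left): buffer="iltrmerwy" (len 9), cursors c1@0 c2@0 c3@6, authorship .........
After op 2 (move_right): buffer="iltrmerwy" (len 9), cursors c1@1 c2@1 c3@7, authorship .........
After op 3 (insert('n')): buffer="innltrmernwy" (len 12), cursors c1@3 c2@3 c3@10, authorship .12......3..

Answer: 3 3 10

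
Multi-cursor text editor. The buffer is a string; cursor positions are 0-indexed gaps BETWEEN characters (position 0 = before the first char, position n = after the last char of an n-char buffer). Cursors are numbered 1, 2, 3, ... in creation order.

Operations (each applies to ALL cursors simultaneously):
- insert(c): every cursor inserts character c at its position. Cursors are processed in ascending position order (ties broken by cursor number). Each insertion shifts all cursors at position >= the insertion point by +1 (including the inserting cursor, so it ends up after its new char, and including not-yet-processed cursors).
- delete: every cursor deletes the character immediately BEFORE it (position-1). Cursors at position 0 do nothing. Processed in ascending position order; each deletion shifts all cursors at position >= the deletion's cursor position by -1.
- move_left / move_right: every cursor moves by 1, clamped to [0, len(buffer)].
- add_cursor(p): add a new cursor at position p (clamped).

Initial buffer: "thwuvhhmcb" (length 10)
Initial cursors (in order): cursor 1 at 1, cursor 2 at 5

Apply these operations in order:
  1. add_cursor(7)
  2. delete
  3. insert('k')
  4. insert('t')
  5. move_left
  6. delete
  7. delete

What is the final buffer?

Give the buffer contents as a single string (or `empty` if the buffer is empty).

Answer: thwttmcb

Derivation:
After op 1 (add_cursor(7)): buffer="thwuvhhmcb" (len 10), cursors c1@1 c2@5 c3@7, authorship ..........
After op 2 (delete): buffer="hwuhmcb" (len 7), cursors c1@0 c2@3 c3@4, authorship .......
After op 3 (insert('k')): buffer="khwukhkmcb" (len 10), cursors c1@1 c2@5 c3@7, authorship 1...2.3...
After op 4 (insert('t')): buffer="kthwukthktmcb" (len 13), cursors c1@2 c2@7 c3@10, authorship 11...22.33...
After op 5 (move_left): buffer="kthwukthktmcb" (len 13), cursors c1@1 c2@6 c3@9, authorship 11...22.33...
After op 6 (delete): buffer="thwuthtmcb" (len 10), cursors c1@0 c2@4 c3@6, authorship 1...2.3...
After op 7 (delete): buffer="thwttmcb" (len 8), cursors c1@0 c2@3 c3@4, authorship 1..23...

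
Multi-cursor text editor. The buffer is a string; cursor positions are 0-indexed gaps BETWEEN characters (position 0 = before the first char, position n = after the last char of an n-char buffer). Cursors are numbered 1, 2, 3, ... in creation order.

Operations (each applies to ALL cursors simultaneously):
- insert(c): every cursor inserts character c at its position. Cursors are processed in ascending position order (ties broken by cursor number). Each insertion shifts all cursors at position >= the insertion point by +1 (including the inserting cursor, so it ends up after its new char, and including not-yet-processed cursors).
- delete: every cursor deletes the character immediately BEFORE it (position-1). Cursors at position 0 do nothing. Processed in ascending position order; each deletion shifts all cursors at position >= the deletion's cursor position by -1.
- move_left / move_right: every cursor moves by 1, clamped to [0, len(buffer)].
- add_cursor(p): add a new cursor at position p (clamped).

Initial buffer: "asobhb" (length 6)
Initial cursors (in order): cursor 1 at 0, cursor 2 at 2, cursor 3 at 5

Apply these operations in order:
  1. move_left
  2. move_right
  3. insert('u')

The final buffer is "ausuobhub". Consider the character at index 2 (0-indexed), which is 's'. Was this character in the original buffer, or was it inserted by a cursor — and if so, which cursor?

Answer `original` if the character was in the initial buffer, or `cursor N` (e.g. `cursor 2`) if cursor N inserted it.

Answer: original

Derivation:
After op 1 (move_left): buffer="asobhb" (len 6), cursors c1@0 c2@1 c3@4, authorship ......
After op 2 (move_right): buffer="asobhb" (len 6), cursors c1@1 c2@2 c3@5, authorship ......
After op 3 (insert('u')): buffer="ausuobhub" (len 9), cursors c1@2 c2@4 c3@8, authorship .1.2...3.
Authorship (.=original, N=cursor N): . 1 . 2 . . . 3 .
Index 2: author = original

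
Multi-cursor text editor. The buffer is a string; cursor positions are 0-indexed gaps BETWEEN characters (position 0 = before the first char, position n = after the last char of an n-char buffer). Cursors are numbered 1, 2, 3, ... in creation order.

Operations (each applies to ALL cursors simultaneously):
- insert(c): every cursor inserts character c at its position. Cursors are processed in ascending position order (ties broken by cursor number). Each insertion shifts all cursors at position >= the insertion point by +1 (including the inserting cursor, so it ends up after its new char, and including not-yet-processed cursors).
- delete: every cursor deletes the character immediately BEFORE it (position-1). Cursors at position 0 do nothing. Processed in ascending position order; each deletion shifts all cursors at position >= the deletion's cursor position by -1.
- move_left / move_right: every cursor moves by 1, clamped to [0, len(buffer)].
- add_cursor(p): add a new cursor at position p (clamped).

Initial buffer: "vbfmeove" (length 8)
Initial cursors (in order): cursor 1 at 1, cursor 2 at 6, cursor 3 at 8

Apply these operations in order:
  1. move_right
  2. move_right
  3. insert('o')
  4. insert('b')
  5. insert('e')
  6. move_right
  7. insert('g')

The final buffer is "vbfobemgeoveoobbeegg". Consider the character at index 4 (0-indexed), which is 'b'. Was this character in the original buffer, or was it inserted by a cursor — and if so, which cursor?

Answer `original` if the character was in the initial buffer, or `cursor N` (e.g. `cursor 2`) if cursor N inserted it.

Answer: cursor 1

Derivation:
After op 1 (move_right): buffer="vbfmeove" (len 8), cursors c1@2 c2@7 c3@8, authorship ........
After op 2 (move_right): buffer="vbfmeove" (len 8), cursors c1@3 c2@8 c3@8, authorship ........
After op 3 (insert('o')): buffer="vbfomeoveoo" (len 11), cursors c1@4 c2@11 c3@11, authorship ...1.....23
After op 4 (insert('b')): buffer="vbfobmeoveoobb" (len 14), cursors c1@5 c2@14 c3@14, authorship ...11.....2323
After op 5 (insert('e')): buffer="vbfobemeoveoobbee" (len 17), cursors c1@6 c2@17 c3@17, authorship ...111.....232323
After op 6 (move_right): buffer="vbfobemeoveoobbee" (len 17), cursors c1@7 c2@17 c3@17, authorship ...111.....232323
After op 7 (insert('g')): buffer="vbfobemgeoveoobbeegg" (len 20), cursors c1@8 c2@20 c3@20, authorship ...111.1....23232323
Authorship (.=original, N=cursor N): . . . 1 1 1 . 1 . . . . 2 3 2 3 2 3 2 3
Index 4: author = 1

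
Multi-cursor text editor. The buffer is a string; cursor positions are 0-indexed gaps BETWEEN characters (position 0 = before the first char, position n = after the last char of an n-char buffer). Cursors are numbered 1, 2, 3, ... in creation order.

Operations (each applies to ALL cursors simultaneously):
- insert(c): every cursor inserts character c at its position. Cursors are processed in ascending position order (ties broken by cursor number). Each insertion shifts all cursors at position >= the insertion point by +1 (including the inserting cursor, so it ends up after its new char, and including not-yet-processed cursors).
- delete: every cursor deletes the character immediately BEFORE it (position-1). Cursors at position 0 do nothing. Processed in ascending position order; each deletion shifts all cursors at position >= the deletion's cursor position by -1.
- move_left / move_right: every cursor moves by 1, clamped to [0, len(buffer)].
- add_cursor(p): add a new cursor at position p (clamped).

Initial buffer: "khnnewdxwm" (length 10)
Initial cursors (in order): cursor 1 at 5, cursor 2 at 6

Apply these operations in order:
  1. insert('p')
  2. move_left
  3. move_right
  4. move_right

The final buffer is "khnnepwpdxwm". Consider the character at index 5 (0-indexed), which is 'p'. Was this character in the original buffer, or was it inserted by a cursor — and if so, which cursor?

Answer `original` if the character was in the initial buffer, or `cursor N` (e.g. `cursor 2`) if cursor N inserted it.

After op 1 (insert('p')): buffer="khnnepwpdxwm" (len 12), cursors c1@6 c2@8, authorship .....1.2....
After op 2 (move_left): buffer="khnnepwpdxwm" (len 12), cursors c1@5 c2@7, authorship .....1.2....
After op 3 (move_right): buffer="khnnepwpdxwm" (len 12), cursors c1@6 c2@8, authorship .....1.2....
After op 4 (move_right): buffer="khnnepwpdxwm" (len 12), cursors c1@7 c2@9, authorship .....1.2....
Authorship (.=original, N=cursor N): . . . . . 1 . 2 . . . .
Index 5: author = 1

Answer: cursor 1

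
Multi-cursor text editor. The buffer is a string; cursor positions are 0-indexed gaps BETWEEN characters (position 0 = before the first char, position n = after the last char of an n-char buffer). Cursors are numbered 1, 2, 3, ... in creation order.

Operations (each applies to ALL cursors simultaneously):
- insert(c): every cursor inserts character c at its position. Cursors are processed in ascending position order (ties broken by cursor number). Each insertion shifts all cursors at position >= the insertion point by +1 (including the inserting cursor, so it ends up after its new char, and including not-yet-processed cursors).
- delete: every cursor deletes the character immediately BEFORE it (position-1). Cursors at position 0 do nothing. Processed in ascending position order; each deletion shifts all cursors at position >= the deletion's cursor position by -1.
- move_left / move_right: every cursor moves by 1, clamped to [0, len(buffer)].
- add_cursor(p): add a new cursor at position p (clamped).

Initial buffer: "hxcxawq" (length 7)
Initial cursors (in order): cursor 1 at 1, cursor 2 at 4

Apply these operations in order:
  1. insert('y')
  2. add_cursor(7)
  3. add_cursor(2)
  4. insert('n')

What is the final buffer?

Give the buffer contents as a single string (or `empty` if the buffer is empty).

Answer: hynnxcxynanwq

Derivation:
After op 1 (insert('y')): buffer="hyxcxyawq" (len 9), cursors c1@2 c2@6, authorship .1...2...
After op 2 (add_cursor(7)): buffer="hyxcxyawq" (len 9), cursors c1@2 c2@6 c3@7, authorship .1...2...
After op 3 (add_cursor(2)): buffer="hyxcxyawq" (len 9), cursors c1@2 c4@2 c2@6 c3@7, authorship .1...2...
After op 4 (insert('n')): buffer="hynnxcxynanwq" (len 13), cursors c1@4 c4@4 c2@9 c3@11, authorship .114...22.3..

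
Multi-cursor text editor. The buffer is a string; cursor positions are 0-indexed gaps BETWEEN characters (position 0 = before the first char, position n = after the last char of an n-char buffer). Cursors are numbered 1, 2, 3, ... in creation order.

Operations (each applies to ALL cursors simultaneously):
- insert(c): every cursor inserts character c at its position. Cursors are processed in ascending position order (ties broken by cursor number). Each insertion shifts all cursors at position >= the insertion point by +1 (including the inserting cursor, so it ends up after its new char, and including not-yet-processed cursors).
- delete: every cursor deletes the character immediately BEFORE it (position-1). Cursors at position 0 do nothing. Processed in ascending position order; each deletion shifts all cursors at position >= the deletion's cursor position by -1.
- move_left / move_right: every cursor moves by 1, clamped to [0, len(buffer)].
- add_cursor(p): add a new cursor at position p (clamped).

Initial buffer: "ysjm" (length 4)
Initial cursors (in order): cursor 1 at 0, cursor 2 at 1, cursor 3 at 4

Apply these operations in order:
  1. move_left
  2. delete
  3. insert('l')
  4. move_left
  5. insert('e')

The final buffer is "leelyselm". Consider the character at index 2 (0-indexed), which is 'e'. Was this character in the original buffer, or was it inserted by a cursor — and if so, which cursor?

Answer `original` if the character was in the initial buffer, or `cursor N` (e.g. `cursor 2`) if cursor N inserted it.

Answer: cursor 2

Derivation:
After op 1 (move_left): buffer="ysjm" (len 4), cursors c1@0 c2@0 c3@3, authorship ....
After op 2 (delete): buffer="ysm" (len 3), cursors c1@0 c2@0 c3@2, authorship ...
After op 3 (insert('l')): buffer="llyslm" (len 6), cursors c1@2 c2@2 c3@5, authorship 12..3.
After op 4 (move_left): buffer="llyslm" (len 6), cursors c1@1 c2@1 c3@4, authorship 12..3.
After op 5 (insert('e')): buffer="leelyselm" (len 9), cursors c1@3 c2@3 c3@7, authorship 1122..33.
Authorship (.=original, N=cursor N): 1 1 2 2 . . 3 3 .
Index 2: author = 2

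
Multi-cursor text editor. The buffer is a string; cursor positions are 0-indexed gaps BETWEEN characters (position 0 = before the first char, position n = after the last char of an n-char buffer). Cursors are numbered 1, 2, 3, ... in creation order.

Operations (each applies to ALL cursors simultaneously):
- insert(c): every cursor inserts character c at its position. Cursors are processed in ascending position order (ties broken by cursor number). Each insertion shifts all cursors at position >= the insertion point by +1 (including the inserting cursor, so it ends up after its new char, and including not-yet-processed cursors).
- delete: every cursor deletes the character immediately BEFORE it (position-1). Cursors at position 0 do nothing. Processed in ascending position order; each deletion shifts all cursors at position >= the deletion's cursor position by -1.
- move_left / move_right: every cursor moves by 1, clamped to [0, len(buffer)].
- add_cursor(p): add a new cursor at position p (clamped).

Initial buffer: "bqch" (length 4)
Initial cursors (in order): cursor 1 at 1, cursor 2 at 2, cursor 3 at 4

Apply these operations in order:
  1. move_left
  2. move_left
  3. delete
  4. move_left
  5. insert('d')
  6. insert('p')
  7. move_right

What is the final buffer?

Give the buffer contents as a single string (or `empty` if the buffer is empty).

After op 1 (move_left): buffer="bqch" (len 4), cursors c1@0 c2@1 c3@3, authorship ....
After op 2 (move_left): buffer="bqch" (len 4), cursors c1@0 c2@0 c3@2, authorship ....
After op 3 (delete): buffer="bch" (len 3), cursors c1@0 c2@0 c3@1, authorship ...
After op 4 (move_left): buffer="bch" (len 3), cursors c1@0 c2@0 c3@0, authorship ...
After op 5 (insert('d')): buffer="dddbch" (len 6), cursors c1@3 c2@3 c3@3, authorship 123...
After op 6 (insert('p')): buffer="dddpppbch" (len 9), cursors c1@6 c2@6 c3@6, authorship 123123...
After op 7 (move_right): buffer="dddpppbch" (len 9), cursors c1@7 c2@7 c3@7, authorship 123123...

Answer: dddpppbch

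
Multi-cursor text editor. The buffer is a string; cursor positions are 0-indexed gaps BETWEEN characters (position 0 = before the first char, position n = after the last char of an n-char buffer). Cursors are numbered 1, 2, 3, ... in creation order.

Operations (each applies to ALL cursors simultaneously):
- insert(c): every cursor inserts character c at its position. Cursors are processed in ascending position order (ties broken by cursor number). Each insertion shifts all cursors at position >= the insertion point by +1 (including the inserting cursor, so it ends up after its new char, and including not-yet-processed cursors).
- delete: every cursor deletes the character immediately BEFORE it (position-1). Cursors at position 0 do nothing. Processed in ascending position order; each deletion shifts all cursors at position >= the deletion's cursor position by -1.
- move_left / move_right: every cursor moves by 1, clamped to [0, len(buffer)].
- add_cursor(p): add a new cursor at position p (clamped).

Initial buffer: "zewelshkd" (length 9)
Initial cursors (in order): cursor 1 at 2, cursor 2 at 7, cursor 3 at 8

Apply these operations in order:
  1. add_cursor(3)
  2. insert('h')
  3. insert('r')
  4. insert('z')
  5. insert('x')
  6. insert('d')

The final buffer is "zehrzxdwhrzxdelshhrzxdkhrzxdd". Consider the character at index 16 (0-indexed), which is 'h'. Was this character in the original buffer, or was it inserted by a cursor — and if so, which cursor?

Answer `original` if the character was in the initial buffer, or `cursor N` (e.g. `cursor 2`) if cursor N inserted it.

Answer: original

Derivation:
After op 1 (add_cursor(3)): buffer="zewelshkd" (len 9), cursors c1@2 c4@3 c2@7 c3@8, authorship .........
After op 2 (insert('h')): buffer="zehwhelshhkhd" (len 13), cursors c1@3 c4@5 c2@10 c3@12, authorship ..1.4....2.3.
After op 3 (insert('r')): buffer="zehrwhrelshhrkhrd" (len 17), cursors c1@4 c4@7 c2@13 c3@16, authorship ..11.44....22.33.
After op 4 (insert('z')): buffer="zehrzwhrzelshhrzkhrzd" (len 21), cursors c1@5 c4@9 c2@16 c3@20, authorship ..111.444....222.333.
After op 5 (insert('x')): buffer="zehrzxwhrzxelshhrzxkhrzxd" (len 25), cursors c1@6 c4@11 c2@19 c3@24, authorship ..1111.4444....2222.3333.
After op 6 (insert('d')): buffer="zehrzxdwhrzxdelshhrzxdkhrzxdd" (len 29), cursors c1@7 c4@13 c2@22 c3@28, authorship ..11111.44444....22222.33333.
Authorship (.=original, N=cursor N): . . 1 1 1 1 1 . 4 4 4 4 4 . . . . 2 2 2 2 2 . 3 3 3 3 3 .
Index 16: author = original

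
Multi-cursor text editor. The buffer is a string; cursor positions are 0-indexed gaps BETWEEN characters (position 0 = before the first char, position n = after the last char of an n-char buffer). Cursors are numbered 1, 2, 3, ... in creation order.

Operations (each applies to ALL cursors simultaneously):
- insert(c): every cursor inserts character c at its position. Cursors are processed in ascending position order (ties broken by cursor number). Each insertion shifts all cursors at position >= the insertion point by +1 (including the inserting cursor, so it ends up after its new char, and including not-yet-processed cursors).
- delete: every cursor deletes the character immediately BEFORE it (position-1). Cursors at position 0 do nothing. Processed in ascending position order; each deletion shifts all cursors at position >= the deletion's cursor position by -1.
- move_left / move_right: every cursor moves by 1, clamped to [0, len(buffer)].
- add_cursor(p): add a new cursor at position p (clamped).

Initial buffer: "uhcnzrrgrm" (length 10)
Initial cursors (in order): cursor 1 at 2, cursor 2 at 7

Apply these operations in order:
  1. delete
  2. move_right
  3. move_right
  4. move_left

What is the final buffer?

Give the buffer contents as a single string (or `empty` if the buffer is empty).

After op 1 (delete): buffer="ucnzrgrm" (len 8), cursors c1@1 c2@5, authorship ........
After op 2 (move_right): buffer="ucnzrgrm" (len 8), cursors c1@2 c2@6, authorship ........
After op 3 (move_right): buffer="ucnzrgrm" (len 8), cursors c1@3 c2@7, authorship ........
After op 4 (move_left): buffer="ucnzrgrm" (len 8), cursors c1@2 c2@6, authorship ........

Answer: ucnzrgrm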